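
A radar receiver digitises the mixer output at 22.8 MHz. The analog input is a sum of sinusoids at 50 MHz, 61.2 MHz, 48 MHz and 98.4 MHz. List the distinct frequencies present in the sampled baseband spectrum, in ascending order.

fs/2 = 11.4 MHz.
50 MHz mod fs = 4.4 MHz.
4.4 MHz ≤ fs/2 = 11.4 MHz, appears at 4.4 MHz.
61.2 MHz mod fs = 15.6 MHz.
15.6 MHz > fs/2 = 11.4 MHz, folds to fs − 15.6 MHz = 7.2 MHz.
48 MHz mod fs = 2.4 MHz.
2.4 MHz ≤ fs/2 = 11.4 MHz, appears at 2.4 MHz.
98.4 MHz mod fs = 7.2 MHz.
7.2 MHz ≤ fs/2 = 11.4 MHz, appears at 7.2 MHz.
Distinct values: {2.4 MHz, 4.4 MHz, 7.2 MHz}.

2.4 MHz, 4.4 MHz, 7.2 MHz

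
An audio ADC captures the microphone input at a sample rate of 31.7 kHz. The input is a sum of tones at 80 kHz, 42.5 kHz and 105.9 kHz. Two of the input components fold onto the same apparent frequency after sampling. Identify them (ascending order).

fs/2 = 15.85 kHz.
80 kHz mod fs = 16.6 kHz.
16.6 kHz > fs/2 = 15.85 kHz, folds to fs − 16.6 kHz = 15.1 kHz.
42.5 kHz mod fs = 10.8 kHz.
10.8 kHz ≤ fs/2 = 15.85 kHz, appears at 10.8 kHz.
105.9 kHz mod fs = 10.8 kHz.
10.8 kHz ≤ fs/2 = 15.85 kHz, appears at 10.8 kHz.
42.5 kHz and 105.9 kHz both map to 10.8 kHz.

42.5 kHz, 105.9 kHz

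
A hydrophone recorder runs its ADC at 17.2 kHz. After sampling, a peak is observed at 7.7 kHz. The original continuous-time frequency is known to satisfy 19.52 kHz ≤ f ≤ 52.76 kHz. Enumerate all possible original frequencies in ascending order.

24.9 kHz, 26.7 kHz, 42.1 kHz, 43.9 kHz

Frequencies that alias to 7.7 kHz are k·fs ± 7.7 kHz for integer k ≥ 0.
k=0: 7.7 kHz.
k=1: 9.5 kHz, 24.9 kHz.
k=2: 26.7 kHz, 42.1 kHz.
k=3: 43.9 kHz, 59.3 kHz.
k=4: 61.1 kHz, 76.5 kHz.
Within [19.52 kHz, 52.76 kHz]: 24.9 kHz, 26.7 kHz, 42.1 kHz, 43.9 kHz.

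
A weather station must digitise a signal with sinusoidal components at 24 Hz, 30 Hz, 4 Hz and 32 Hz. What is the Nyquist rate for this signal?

Highest-frequency component: 32 Hz.
Nyquist rate = 2 × 32 Hz = 64 Hz.

64 Hz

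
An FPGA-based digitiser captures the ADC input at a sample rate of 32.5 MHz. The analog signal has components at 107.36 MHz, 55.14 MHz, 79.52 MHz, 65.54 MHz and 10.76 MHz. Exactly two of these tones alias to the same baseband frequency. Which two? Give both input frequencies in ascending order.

fs/2 = 16.25 MHz.
107.36 MHz mod fs = 9.86 MHz.
9.86 MHz ≤ fs/2 = 16.25 MHz, appears at 9.86 MHz.
55.14 MHz mod fs = 22.64 MHz.
22.64 MHz > fs/2 = 16.25 MHz, folds to fs − 22.64 MHz = 9.86 MHz.
79.52 MHz mod fs = 14.52 MHz.
14.52 MHz ≤ fs/2 = 16.25 MHz, appears at 14.52 MHz.
65.54 MHz mod fs = 0.54 MHz.
0.54 MHz ≤ fs/2 = 16.25 MHz, appears at 0.54 MHz.
10.76 MHz ≤ fs/2 = 16.25 MHz, passes unchanged.
55.14 MHz and 107.36 MHz both map to 9.86 MHz.

55.14 MHz, 107.36 MHz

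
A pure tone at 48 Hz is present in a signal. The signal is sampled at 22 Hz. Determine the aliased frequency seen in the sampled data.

48 Hz mod fs = 4 Hz.
4 Hz ≤ fs/2 = 11 Hz, appears at 4 Hz.

4 Hz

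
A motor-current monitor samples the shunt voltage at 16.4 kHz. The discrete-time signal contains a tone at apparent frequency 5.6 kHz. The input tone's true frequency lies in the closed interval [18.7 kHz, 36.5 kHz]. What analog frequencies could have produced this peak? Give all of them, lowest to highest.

22 kHz, 27.2 kHz

Frequencies that alias to 5.6 kHz are k·fs ± 5.6 kHz for integer k ≥ 0.
k=0: 5.6 kHz.
k=1: 10.8 kHz, 22 kHz.
k=2: 27.2 kHz, 38.4 kHz.
k=3: 43.6 kHz, 54.8 kHz.
Within [18.7 kHz, 36.5 kHz]: 22 kHz, 27.2 kHz.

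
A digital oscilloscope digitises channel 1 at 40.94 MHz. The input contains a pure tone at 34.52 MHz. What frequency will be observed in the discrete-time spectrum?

34.52 MHz > fs/2 = 20.47 MHz, folds to fs − 34.52 MHz = 6.42 MHz.

6.42 MHz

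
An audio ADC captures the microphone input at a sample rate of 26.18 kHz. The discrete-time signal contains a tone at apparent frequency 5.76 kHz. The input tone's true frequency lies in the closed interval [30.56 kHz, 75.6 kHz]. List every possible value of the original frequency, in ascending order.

Frequencies that alias to 5.76 kHz are k·fs ± 5.76 kHz for integer k ≥ 0.
k=0: 5.76 kHz.
k=1: 20.42 kHz, 31.94 kHz.
k=2: 46.6 kHz, 58.12 kHz.
k=3: 72.78 kHz, 84.3 kHz.
k=4: 98.96 kHz, 110.48 kHz.
Within [30.56 kHz, 75.6 kHz]: 31.94 kHz, 46.6 kHz, 58.12 kHz, 72.78 kHz.

31.94 kHz, 46.6 kHz, 58.12 kHz, 72.78 kHz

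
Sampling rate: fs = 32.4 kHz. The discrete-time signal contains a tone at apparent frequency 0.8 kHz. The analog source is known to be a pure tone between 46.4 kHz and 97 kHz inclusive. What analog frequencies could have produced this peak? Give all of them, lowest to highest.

Frequencies that alias to 0.8 kHz are k·fs ± 0.8 kHz for integer k ≥ 0.
k=0: 0.8 kHz.
k=1: 31.6 kHz, 33.2 kHz.
k=2: 64 kHz, 65.6 kHz.
k=3: 96.4 kHz, 98 kHz.
k=4: 128.8 kHz, 130.4 kHz.
Within [46.4 kHz, 97 kHz]: 64 kHz, 65.6 kHz, 96.4 kHz.

64 kHz, 65.6 kHz, 96.4 kHz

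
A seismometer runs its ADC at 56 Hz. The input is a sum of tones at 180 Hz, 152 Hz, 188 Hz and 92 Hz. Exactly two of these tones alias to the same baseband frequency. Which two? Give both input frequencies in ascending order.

fs/2 = 28 Hz.
180 Hz mod fs = 12 Hz.
12 Hz ≤ fs/2 = 28 Hz, appears at 12 Hz.
152 Hz mod fs = 40 Hz.
40 Hz > fs/2 = 28 Hz, folds to fs − 40 Hz = 16 Hz.
188 Hz mod fs = 20 Hz.
20 Hz ≤ fs/2 = 28 Hz, appears at 20 Hz.
92 Hz mod fs = 36 Hz.
36 Hz > fs/2 = 28 Hz, folds to fs − 36 Hz = 20 Hz.
92 Hz and 188 Hz both map to 20 Hz.

92 Hz, 188 Hz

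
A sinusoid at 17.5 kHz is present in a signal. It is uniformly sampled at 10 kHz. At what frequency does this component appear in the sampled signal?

17.5 kHz mod fs = 7.5 kHz.
7.5 kHz > fs/2 = 5 kHz, folds to fs − 7.5 kHz = 2.5 kHz.

2.5 kHz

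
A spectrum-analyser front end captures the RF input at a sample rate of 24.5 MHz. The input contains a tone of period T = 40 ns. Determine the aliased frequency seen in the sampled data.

T = 40 ns → f = 1/T = 25 MHz.
25 MHz mod fs = 0.5 MHz.
0.5 MHz ≤ fs/2 = 12.25 MHz, appears at 0.5 MHz.

0.5 MHz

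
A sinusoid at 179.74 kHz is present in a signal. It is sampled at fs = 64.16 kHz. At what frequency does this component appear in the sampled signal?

12.74 kHz

179.74 kHz mod fs = 51.42 kHz.
51.42 kHz > fs/2 = 32.08 kHz, folds to fs − 51.42 kHz = 12.74 kHz.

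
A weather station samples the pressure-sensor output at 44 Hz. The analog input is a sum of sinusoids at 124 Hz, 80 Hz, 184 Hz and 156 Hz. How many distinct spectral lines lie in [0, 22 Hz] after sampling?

2

fs/2 = 22 Hz.
124 Hz mod fs = 36 Hz.
36 Hz > fs/2 = 22 Hz, folds to fs − 36 Hz = 8 Hz.
80 Hz mod fs = 36 Hz.
36 Hz > fs/2 = 22 Hz, folds to fs − 36 Hz = 8 Hz.
184 Hz mod fs = 8 Hz.
8 Hz ≤ fs/2 = 22 Hz, appears at 8 Hz.
156 Hz mod fs = 24 Hz.
24 Hz > fs/2 = 22 Hz, folds to fs − 24 Hz = 20 Hz.
Distinct values: {8 Hz, 20 Hz} → 2.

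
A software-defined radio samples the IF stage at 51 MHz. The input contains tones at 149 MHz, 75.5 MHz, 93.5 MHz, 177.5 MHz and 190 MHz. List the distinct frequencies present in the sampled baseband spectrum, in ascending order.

4 MHz, 8.5 MHz, 14 MHz, 24.5 MHz

fs/2 = 25.5 MHz.
149 MHz mod fs = 47 MHz.
47 MHz > fs/2 = 25.5 MHz, folds to fs − 47 MHz = 4 MHz.
75.5 MHz mod fs = 24.5 MHz.
24.5 MHz ≤ fs/2 = 25.5 MHz, appears at 24.5 MHz.
93.5 MHz mod fs = 42.5 MHz.
42.5 MHz > fs/2 = 25.5 MHz, folds to fs − 42.5 MHz = 8.5 MHz.
177.5 MHz mod fs = 24.5 MHz.
24.5 MHz ≤ fs/2 = 25.5 MHz, appears at 24.5 MHz.
190 MHz mod fs = 37 MHz.
37 MHz > fs/2 = 25.5 MHz, folds to fs − 37 MHz = 14 MHz.
Distinct values: {4 MHz, 8.5 MHz, 14 MHz, 24.5 MHz}.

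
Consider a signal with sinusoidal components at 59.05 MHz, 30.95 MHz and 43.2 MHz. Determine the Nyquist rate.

118.1 MHz

Highest-frequency component: 59.05 MHz.
Nyquist rate = 2 × 59.05 MHz = 118.1 MHz.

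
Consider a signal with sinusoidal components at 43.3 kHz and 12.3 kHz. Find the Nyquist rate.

Highest-frequency component: 43.3 kHz.
Nyquist rate = 2 × 43.3 kHz = 86.6 kHz.

86.6 kHz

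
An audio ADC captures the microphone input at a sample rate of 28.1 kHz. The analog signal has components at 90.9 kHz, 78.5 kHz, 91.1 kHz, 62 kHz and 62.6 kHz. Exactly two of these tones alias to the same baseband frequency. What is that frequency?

5.8 kHz

fs/2 = 14.05 kHz.
90.9 kHz mod fs = 6.6 kHz.
6.6 kHz ≤ fs/2 = 14.05 kHz, appears at 6.6 kHz.
78.5 kHz mod fs = 22.3 kHz.
22.3 kHz > fs/2 = 14.05 kHz, folds to fs − 22.3 kHz = 5.8 kHz.
91.1 kHz mod fs = 6.8 kHz.
6.8 kHz ≤ fs/2 = 14.05 kHz, appears at 6.8 kHz.
62 kHz mod fs = 5.8 kHz.
5.8 kHz ≤ fs/2 = 14.05 kHz, appears at 5.8 kHz.
62.6 kHz mod fs = 6.4 kHz.
6.4 kHz ≤ fs/2 = 14.05 kHz, appears at 6.4 kHz.
62 kHz and 78.5 kHz both map to 5.8 kHz.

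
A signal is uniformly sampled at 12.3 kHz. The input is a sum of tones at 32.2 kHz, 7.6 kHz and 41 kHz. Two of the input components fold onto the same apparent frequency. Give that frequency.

4.7 kHz

fs/2 = 6.15 kHz.
32.2 kHz mod fs = 7.6 kHz.
7.6 kHz > fs/2 = 6.15 kHz, folds to fs − 7.6 kHz = 4.7 kHz.
7.6 kHz > fs/2 = 6.15 kHz, folds to fs − 7.6 kHz = 4.7 kHz.
41 kHz mod fs = 4.1 kHz.
4.1 kHz ≤ fs/2 = 6.15 kHz, appears at 4.1 kHz.
7.6 kHz and 32.2 kHz both map to 4.7 kHz.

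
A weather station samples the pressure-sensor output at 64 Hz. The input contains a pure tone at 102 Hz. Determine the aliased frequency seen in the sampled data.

26 Hz

102 Hz mod fs = 38 Hz.
38 Hz > fs/2 = 32 Hz, folds to fs − 38 Hz = 26 Hz.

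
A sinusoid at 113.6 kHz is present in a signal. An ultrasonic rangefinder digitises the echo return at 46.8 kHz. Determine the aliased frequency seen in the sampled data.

20 kHz

113.6 kHz mod fs = 20 kHz.
20 kHz ≤ fs/2 = 23.4 kHz, appears at 20 kHz.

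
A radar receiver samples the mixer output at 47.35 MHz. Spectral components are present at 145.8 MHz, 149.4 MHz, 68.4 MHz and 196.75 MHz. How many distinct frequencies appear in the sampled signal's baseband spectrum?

3

fs/2 = 23.675 MHz.
145.8 MHz mod fs = 3.75 MHz.
3.75 MHz ≤ fs/2 = 23.675 MHz, appears at 3.75 MHz.
149.4 MHz mod fs = 7.35 MHz.
7.35 MHz ≤ fs/2 = 23.675 MHz, appears at 7.35 MHz.
68.4 MHz mod fs = 21.05 MHz.
21.05 MHz ≤ fs/2 = 23.675 MHz, appears at 21.05 MHz.
196.75 MHz mod fs = 7.35 MHz.
7.35 MHz ≤ fs/2 = 23.675 MHz, appears at 7.35 MHz.
Distinct values: {3.75 MHz, 7.35 MHz, 21.05 MHz} → 3.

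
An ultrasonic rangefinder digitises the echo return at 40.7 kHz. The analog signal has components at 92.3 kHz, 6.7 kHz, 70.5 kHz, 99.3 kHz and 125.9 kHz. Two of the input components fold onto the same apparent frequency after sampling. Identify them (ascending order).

70.5 kHz, 92.3 kHz

fs/2 = 20.35 kHz.
92.3 kHz mod fs = 10.9 kHz.
10.9 kHz ≤ fs/2 = 20.35 kHz, appears at 10.9 kHz.
6.7 kHz ≤ fs/2 = 20.35 kHz, passes unchanged.
70.5 kHz mod fs = 29.8 kHz.
29.8 kHz > fs/2 = 20.35 kHz, folds to fs − 29.8 kHz = 10.9 kHz.
99.3 kHz mod fs = 17.9 kHz.
17.9 kHz ≤ fs/2 = 20.35 kHz, appears at 17.9 kHz.
125.9 kHz mod fs = 3.8 kHz.
3.8 kHz ≤ fs/2 = 20.35 kHz, appears at 3.8 kHz.
70.5 kHz and 92.3 kHz both map to 10.9 kHz.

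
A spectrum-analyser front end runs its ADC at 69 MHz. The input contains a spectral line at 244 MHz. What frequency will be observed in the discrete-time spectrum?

244 MHz mod fs = 37 MHz.
37 MHz > fs/2 = 34.5 MHz, folds to fs − 37 MHz = 32 MHz.

32 MHz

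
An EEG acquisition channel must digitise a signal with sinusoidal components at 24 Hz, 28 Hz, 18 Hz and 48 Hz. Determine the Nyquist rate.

96 Hz

Highest-frequency component: 48 Hz.
Nyquist rate = 2 × 48 Hz = 96 Hz.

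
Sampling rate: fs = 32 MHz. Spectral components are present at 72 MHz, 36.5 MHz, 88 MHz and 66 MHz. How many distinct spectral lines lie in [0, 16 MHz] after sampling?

fs/2 = 16 MHz.
72 MHz mod fs = 8 MHz.
8 MHz ≤ fs/2 = 16 MHz, appears at 8 MHz.
36.5 MHz mod fs = 4.5 MHz.
4.5 MHz ≤ fs/2 = 16 MHz, appears at 4.5 MHz.
88 MHz mod fs = 24 MHz.
24 MHz > fs/2 = 16 MHz, folds to fs − 24 MHz = 8 MHz.
66 MHz mod fs = 2 MHz.
2 MHz ≤ fs/2 = 16 MHz, appears at 2 MHz.
Distinct values: {2 MHz, 4.5 MHz, 8 MHz} → 3.

3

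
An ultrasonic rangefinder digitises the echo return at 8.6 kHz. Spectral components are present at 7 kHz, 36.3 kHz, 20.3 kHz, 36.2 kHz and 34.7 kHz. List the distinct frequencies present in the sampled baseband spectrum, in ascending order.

fs/2 = 4.3 kHz.
7 kHz > fs/2 = 4.3 kHz, folds to fs − 7 kHz = 1.6 kHz.
36.3 kHz mod fs = 1.9 kHz.
1.9 kHz ≤ fs/2 = 4.3 kHz, appears at 1.9 kHz.
20.3 kHz mod fs = 3.1 kHz.
3.1 kHz ≤ fs/2 = 4.3 kHz, appears at 3.1 kHz.
36.2 kHz mod fs = 1.8 kHz.
1.8 kHz ≤ fs/2 = 4.3 kHz, appears at 1.8 kHz.
34.7 kHz mod fs = 0.3 kHz.
0.3 kHz ≤ fs/2 = 4.3 kHz, appears at 0.3 kHz.
Distinct values: {0.3 kHz, 1.6 kHz, 1.8 kHz, 1.9 kHz, 3.1 kHz}.

0.3 kHz, 1.6 kHz, 1.8 kHz, 1.9 kHz, 3.1 kHz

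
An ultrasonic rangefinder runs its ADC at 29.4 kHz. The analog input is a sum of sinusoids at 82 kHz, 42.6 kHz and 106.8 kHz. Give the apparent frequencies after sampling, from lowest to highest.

6.2 kHz, 10.8 kHz, 13.2 kHz

fs/2 = 14.7 kHz.
82 kHz mod fs = 23.2 kHz.
23.2 kHz > fs/2 = 14.7 kHz, folds to fs − 23.2 kHz = 6.2 kHz.
42.6 kHz mod fs = 13.2 kHz.
13.2 kHz ≤ fs/2 = 14.7 kHz, appears at 13.2 kHz.
106.8 kHz mod fs = 18.6 kHz.
18.6 kHz > fs/2 = 14.7 kHz, folds to fs − 18.6 kHz = 10.8 kHz.
Distinct values: {6.2 kHz, 10.8 kHz, 13.2 kHz}.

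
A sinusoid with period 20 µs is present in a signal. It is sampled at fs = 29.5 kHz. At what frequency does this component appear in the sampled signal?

9 kHz

T = 20 µs → f = 1/T = 50 kHz.
50 kHz mod fs = 20.5 kHz.
20.5 kHz > fs/2 = 14.75 kHz, folds to fs − 20.5 kHz = 9 kHz.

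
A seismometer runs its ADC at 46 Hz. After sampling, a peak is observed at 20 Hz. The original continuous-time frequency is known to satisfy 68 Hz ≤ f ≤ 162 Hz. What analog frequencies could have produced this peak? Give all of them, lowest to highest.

Frequencies that alias to 20 Hz are k·fs ± 20 Hz for integer k ≥ 0.
k=0: 20 Hz.
k=1: 26 Hz, 66 Hz.
k=2: 72 Hz, 112 Hz.
k=3: 118 Hz, 158 Hz.
k=4: 164 Hz, 204 Hz.
Within [68 Hz, 162 Hz]: 72 Hz, 112 Hz, 118 Hz, 158 Hz.

72 Hz, 112 Hz, 118 Hz, 158 Hz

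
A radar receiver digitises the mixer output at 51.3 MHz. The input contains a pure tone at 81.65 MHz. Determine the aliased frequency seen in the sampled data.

20.95 MHz

81.65 MHz mod fs = 30.35 MHz.
30.35 MHz > fs/2 = 25.65 MHz, folds to fs − 30.35 MHz = 20.95 MHz.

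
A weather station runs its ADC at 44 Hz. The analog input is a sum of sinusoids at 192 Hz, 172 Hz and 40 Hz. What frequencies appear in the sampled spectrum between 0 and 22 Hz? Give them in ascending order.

4 Hz, 16 Hz

fs/2 = 22 Hz.
192 Hz mod fs = 16 Hz.
16 Hz ≤ fs/2 = 22 Hz, appears at 16 Hz.
172 Hz mod fs = 40 Hz.
40 Hz > fs/2 = 22 Hz, folds to fs − 40 Hz = 4 Hz.
40 Hz > fs/2 = 22 Hz, folds to fs − 40 Hz = 4 Hz.
Distinct values: {4 Hz, 16 Hz}.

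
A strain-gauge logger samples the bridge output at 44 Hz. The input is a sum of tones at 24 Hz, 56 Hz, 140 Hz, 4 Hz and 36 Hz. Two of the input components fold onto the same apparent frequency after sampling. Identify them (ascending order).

36 Hz, 140 Hz

fs/2 = 22 Hz.
24 Hz > fs/2 = 22 Hz, folds to fs − 24 Hz = 20 Hz.
56 Hz mod fs = 12 Hz.
12 Hz ≤ fs/2 = 22 Hz, appears at 12 Hz.
140 Hz mod fs = 8 Hz.
8 Hz ≤ fs/2 = 22 Hz, appears at 8 Hz.
4 Hz ≤ fs/2 = 22 Hz, passes unchanged.
36 Hz > fs/2 = 22 Hz, folds to fs − 36 Hz = 8 Hz.
36 Hz and 140 Hz both map to 8 Hz.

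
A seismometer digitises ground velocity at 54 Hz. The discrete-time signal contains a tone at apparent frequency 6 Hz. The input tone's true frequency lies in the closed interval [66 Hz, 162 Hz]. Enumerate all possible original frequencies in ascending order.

102 Hz, 114 Hz, 156 Hz

Frequencies that alias to 6 Hz are k·fs ± 6 Hz for integer k ≥ 0.
k=0: 6 Hz.
k=1: 48 Hz, 60 Hz.
k=2: 102 Hz, 114 Hz.
k=3: 156 Hz, 168 Hz.
k=4: 210 Hz, 222 Hz.
Within [66 Hz, 162 Hz]: 102 Hz, 114 Hz, 156 Hz.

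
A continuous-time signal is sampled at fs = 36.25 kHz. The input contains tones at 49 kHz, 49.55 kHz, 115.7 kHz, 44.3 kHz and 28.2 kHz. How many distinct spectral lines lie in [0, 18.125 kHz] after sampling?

fs/2 = 18.125 kHz.
49 kHz mod fs = 12.75 kHz.
12.75 kHz ≤ fs/2 = 18.125 kHz, appears at 12.75 kHz.
49.55 kHz mod fs = 13.3 kHz.
13.3 kHz ≤ fs/2 = 18.125 kHz, appears at 13.3 kHz.
115.7 kHz mod fs = 6.95 kHz.
6.95 kHz ≤ fs/2 = 18.125 kHz, appears at 6.95 kHz.
44.3 kHz mod fs = 8.05 kHz.
8.05 kHz ≤ fs/2 = 18.125 kHz, appears at 8.05 kHz.
28.2 kHz > fs/2 = 18.125 kHz, folds to fs − 28.2 kHz = 8.05 kHz.
Distinct values: {6.95 kHz, 8.05 kHz, 12.75 kHz, 13.3 kHz} → 4.

4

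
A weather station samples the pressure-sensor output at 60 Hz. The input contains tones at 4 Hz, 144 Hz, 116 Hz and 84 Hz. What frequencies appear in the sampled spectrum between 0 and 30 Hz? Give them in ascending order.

4 Hz, 24 Hz

fs/2 = 30 Hz.
4 Hz ≤ fs/2 = 30 Hz, passes unchanged.
144 Hz mod fs = 24 Hz.
24 Hz ≤ fs/2 = 30 Hz, appears at 24 Hz.
116 Hz mod fs = 56 Hz.
56 Hz > fs/2 = 30 Hz, folds to fs − 56 Hz = 4 Hz.
84 Hz mod fs = 24 Hz.
24 Hz ≤ fs/2 = 30 Hz, appears at 24 Hz.
Distinct values: {4 Hz, 24 Hz}.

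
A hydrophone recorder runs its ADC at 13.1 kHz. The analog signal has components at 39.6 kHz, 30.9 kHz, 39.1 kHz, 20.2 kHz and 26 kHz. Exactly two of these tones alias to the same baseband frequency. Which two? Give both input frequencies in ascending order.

fs/2 = 6.55 kHz.
39.6 kHz mod fs = 0.3 kHz.
0.3 kHz ≤ fs/2 = 6.55 kHz, appears at 0.3 kHz.
30.9 kHz mod fs = 4.7 kHz.
4.7 kHz ≤ fs/2 = 6.55 kHz, appears at 4.7 kHz.
39.1 kHz mod fs = 12.9 kHz.
12.9 kHz > fs/2 = 6.55 kHz, folds to fs − 12.9 kHz = 0.2 kHz.
20.2 kHz mod fs = 7.1 kHz.
7.1 kHz > fs/2 = 6.55 kHz, folds to fs − 7.1 kHz = 6 kHz.
26 kHz mod fs = 12.9 kHz.
12.9 kHz > fs/2 = 6.55 kHz, folds to fs − 12.9 kHz = 0.2 kHz.
26 kHz and 39.1 kHz both map to 0.2 kHz.

26 kHz, 39.1 kHz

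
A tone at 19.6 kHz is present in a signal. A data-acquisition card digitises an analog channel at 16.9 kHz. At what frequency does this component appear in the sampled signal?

2.7 kHz

19.6 kHz mod fs = 2.7 kHz.
2.7 kHz ≤ fs/2 = 8.45 kHz, appears at 2.7 kHz.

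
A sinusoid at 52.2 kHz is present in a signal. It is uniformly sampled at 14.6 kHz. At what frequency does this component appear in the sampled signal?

52.2 kHz mod fs = 8.4 kHz.
8.4 kHz > fs/2 = 7.3 kHz, folds to fs − 8.4 kHz = 6.2 kHz.

6.2 kHz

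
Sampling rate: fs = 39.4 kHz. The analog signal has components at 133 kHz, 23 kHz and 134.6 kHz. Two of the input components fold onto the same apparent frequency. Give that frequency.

16.4 kHz

fs/2 = 19.7 kHz.
133 kHz mod fs = 14.8 kHz.
14.8 kHz ≤ fs/2 = 19.7 kHz, appears at 14.8 kHz.
23 kHz > fs/2 = 19.7 kHz, folds to fs − 23 kHz = 16.4 kHz.
134.6 kHz mod fs = 16.4 kHz.
16.4 kHz ≤ fs/2 = 19.7 kHz, appears at 16.4 kHz.
23 kHz and 134.6 kHz both map to 16.4 kHz.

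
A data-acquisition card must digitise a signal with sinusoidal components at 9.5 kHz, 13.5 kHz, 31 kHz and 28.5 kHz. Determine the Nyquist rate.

62 kHz

Highest-frequency component: 31 kHz.
Nyquist rate = 2 × 31 kHz = 62 kHz.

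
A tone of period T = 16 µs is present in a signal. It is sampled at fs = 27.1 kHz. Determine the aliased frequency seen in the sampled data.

8.3 kHz

T = 16 µs → f = 1/T = 62.5 kHz.
62.5 kHz mod fs = 8.3 kHz.
8.3 kHz ≤ fs/2 = 13.55 kHz, appears at 8.3 kHz.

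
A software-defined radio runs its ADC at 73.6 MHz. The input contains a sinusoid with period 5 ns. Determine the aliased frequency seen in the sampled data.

20.8 MHz

T = 5 ns → f = 1/T = 200 MHz.
200 MHz mod fs = 52.8 MHz.
52.8 MHz > fs/2 = 36.8 MHz, folds to fs − 52.8 MHz = 20.8 MHz.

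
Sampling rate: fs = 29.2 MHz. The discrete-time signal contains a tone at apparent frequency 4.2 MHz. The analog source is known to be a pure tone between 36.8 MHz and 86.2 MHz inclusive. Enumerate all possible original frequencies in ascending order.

54.2 MHz, 62.6 MHz, 83.4 MHz

Frequencies that alias to 4.2 MHz are k·fs ± 4.2 MHz for integer k ≥ 0.
k=0: 4.2 MHz.
k=1: 25 MHz, 33.4 MHz.
k=2: 54.2 MHz, 62.6 MHz.
k=3: 83.4 MHz, 91.8 MHz.
k=4: 112.6 MHz, 121 MHz.
Within [36.8 MHz, 86.2 MHz]: 54.2 MHz, 62.6 MHz, 83.4 MHz.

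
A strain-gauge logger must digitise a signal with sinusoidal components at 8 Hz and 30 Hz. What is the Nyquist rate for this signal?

60 Hz

Highest-frequency component: 30 Hz.
Nyquist rate = 2 × 30 Hz = 60 Hz.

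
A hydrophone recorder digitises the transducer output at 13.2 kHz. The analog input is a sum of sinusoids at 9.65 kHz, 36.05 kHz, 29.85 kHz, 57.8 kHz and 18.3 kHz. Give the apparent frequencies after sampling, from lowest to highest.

3.45 kHz, 3.55 kHz, 5 kHz, 5.1 kHz

fs/2 = 6.6 kHz.
9.65 kHz > fs/2 = 6.6 kHz, folds to fs − 9.65 kHz = 3.55 kHz.
36.05 kHz mod fs = 9.65 kHz.
9.65 kHz > fs/2 = 6.6 kHz, folds to fs − 9.65 kHz = 3.55 kHz.
29.85 kHz mod fs = 3.45 kHz.
3.45 kHz ≤ fs/2 = 6.6 kHz, appears at 3.45 kHz.
57.8 kHz mod fs = 5 kHz.
5 kHz ≤ fs/2 = 6.6 kHz, appears at 5 kHz.
18.3 kHz mod fs = 5.1 kHz.
5.1 kHz ≤ fs/2 = 6.6 kHz, appears at 5.1 kHz.
Distinct values: {3.45 kHz, 3.55 kHz, 5 kHz, 5.1 kHz}.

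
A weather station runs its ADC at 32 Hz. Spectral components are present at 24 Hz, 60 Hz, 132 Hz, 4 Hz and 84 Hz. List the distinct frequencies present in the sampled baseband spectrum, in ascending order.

4 Hz, 8 Hz, 12 Hz

fs/2 = 16 Hz.
24 Hz > fs/2 = 16 Hz, folds to fs − 24 Hz = 8 Hz.
60 Hz mod fs = 28 Hz.
28 Hz > fs/2 = 16 Hz, folds to fs − 28 Hz = 4 Hz.
132 Hz mod fs = 4 Hz.
4 Hz ≤ fs/2 = 16 Hz, appears at 4 Hz.
4 Hz ≤ fs/2 = 16 Hz, passes unchanged.
84 Hz mod fs = 20 Hz.
20 Hz > fs/2 = 16 Hz, folds to fs − 20 Hz = 12 Hz.
Distinct values: {4 Hz, 8 Hz, 12 Hz}.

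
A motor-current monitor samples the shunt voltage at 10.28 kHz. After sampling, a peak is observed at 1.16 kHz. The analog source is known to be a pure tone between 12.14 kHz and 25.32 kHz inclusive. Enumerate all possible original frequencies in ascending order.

19.4 kHz, 21.72 kHz

Frequencies that alias to 1.16 kHz are k·fs ± 1.16 kHz for integer k ≥ 0.
k=0: 1.16 kHz.
k=1: 9.12 kHz, 11.44 kHz.
k=2: 19.4 kHz, 21.72 kHz.
k=3: 29.68 kHz, 32 kHz.
Within [12.14 kHz, 25.32 kHz]: 19.4 kHz, 21.72 kHz.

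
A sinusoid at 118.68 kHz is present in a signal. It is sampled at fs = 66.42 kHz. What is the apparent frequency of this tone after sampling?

118.68 kHz mod fs = 52.26 kHz.
52.26 kHz > fs/2 = 33.21 kHz, folds to fs − 52.26 kHz = 14.16 kHz.

14.16 kHz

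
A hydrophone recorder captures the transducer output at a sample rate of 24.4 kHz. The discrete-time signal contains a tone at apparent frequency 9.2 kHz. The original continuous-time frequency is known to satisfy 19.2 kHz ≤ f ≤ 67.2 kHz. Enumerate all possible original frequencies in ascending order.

33.6 kHz, 39.6 kHz, 58 kHz, 64 kHz

Frequencies that alias to 9.2 kHz are k·fs ± 9.2 kHz for integer k ≥ 0.
k=0: 9.2 kHz.
k=1: 15.2 kHz, 33.6 kHz.
k=2: 39.6 kHz, 58 kHz.
k=3: 64 kHz, 82.4 kHz.
k=4: 88.4 kHz, 106.8 kHz.
Within [19.2 kHz, 67.2 kHz]: 33.6 kHz, 39.6 kHz, 58 kHz, 64 kHz.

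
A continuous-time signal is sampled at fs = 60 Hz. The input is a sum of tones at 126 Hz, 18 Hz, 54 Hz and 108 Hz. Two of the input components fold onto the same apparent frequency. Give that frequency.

fs/2 = 30 Hz.
126 Hz mod fs = 6 Hz.
6 Hz ≤ fs/2 = 30 Hz, appears at 6 Hz.
18 Hz ≤ fs/2 = 30 Hz, passes unchanged.
54 Hz > fs/2 = 30 Hz, folds to fs − 54 Hz = 6 Hz.
108 Hz mod fs = 48 Hz.
48 Hz > fs/2 = 30 Hz, folds to fs − 48 Hz = 12 Hz.
54 Hz and 126 Hz both map to 6 Hz.

6 Hz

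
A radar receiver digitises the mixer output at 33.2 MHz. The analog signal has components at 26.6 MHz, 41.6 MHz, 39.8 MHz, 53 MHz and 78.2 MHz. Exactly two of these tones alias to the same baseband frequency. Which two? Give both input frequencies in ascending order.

26.6 MHz, 39.8 MHz

fs/2 = 16.6 MHz.
26.6 MHz > fs/2 = 16.6 MHz, folds to fs − 26.6 MHz = 6.6 MHz.
41.6 MHz mod fs = 8.4 MHz.
8.4 MHz ≤ fs/2 = 16.6 MHz, appears at 8.4 MHz.
39.8 MHz mod fs = 6.6 MHz.
6.6 MHz ≤ fs/2 = 16.6 MHz, appears at 6.6 MHz.
53 MHz mod fs = 19.8 MHz.
19.8 MHz > fs/2 = 16.6 MHz, folds to fs − 19.8 MHz = 13.4 MHz.
78.2 MHz mod fs = 11.8 MHz.
11.8 MHz ≤ fs/2 = 16.6 MHz, appears at 11.8 MHz.
26.6 MHz and 39.8 MHz both map to 6.6 MHz.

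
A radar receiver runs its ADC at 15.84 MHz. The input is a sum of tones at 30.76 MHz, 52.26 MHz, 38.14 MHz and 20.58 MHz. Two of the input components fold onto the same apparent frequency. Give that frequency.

4.74 MHz

fs/2 = 7.92 MHz.
30.76 MHz mod fs = 14.92 MHz.
14.92 MHz > fs/2 = 7.92 MHz, folds to fs − 14.92 MHz = 0.92 MHz.
52.26 MHz mod fs = 4.74 MHz.
4.74 MHz ≤ fs/2 = 7.92 MHz, appears at 4.74 MHz.
38.14 MHz mod fs = 6.46 MHz.
6.46 MHz ≤ fs/2 = 7.92 MHz, appears at 6.46 MHz.
20.58 MHz mod fs = 4.74 MHz.
4.74 MHz ≤ fs/2 = 7.92 MHz, appears at 4.74 MHz.
20.58 MHz and 52.26 MHz both map to 4.74 MHz.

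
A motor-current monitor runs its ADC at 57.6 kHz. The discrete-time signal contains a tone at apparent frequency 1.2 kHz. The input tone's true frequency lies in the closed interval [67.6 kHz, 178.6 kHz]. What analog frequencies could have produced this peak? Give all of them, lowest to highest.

114 kHz, 116.4 kHz, 171.6 kHz, 174 kHz

Frequencies that alias to 1.2 kHz are k·fs ± 1.2 kHz for integer k ≥ 0.
k=0: 1.2 kHz.
k=1: 56.4 kHz, 58.8 kHz.
k=2: 114 kHz, 116.4 kHz.
k=3: 171.6 kHz, 174 kHz.
k=4: 229.2 kHz, 231.6 kHz.
Within [67.6 kHz, 178.6 kHz]: 114 kHz, 116.4 kHz, 171.6 kHz, 174 kHz.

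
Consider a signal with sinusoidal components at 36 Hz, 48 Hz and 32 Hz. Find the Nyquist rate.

Highest-frequency component: 48 Hz.
Nyquist rate = 2 × 48 Hz = 96 Hz.

96 Hz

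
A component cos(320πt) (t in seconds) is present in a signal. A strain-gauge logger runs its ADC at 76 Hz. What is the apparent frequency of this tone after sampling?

ω = 320π rad/s → f = ω/(2π) = 160 Hz.
160 Hz mod fs = 8 Hz.
8 Hz ≤ fs/2 = 38 Hz, appears at 8 Hz.

8 Hz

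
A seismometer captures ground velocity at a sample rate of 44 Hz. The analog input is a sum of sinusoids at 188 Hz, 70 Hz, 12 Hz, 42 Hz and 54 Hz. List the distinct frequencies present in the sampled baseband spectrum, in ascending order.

fs/2 = 22 Hz.
188 Hz mod fs = 12 Hz.
12 Hz ≤ fs/2 = 22 Hz, appears at 12 Hz.
70 Hz mod fs = 26 Hz.
26 Hz > fs/2 = 22 Hz, folds to fs − 26 Hz = 18 Hz.
12 Hz ≤ fs/2 = 22 Hz, passes unchanged.
42 Hz > fs/2 = 22 Hz, folds to fs − 42 Hz = 2 Hz.
54 Hz mod fs = 10 Hz.
10 Hz ≤ fs/2 = 22 Hz, appears at 10 Hz.
Distinct values: {2 Hz, 10 Hz, 12 Hz, 18 Hz}.

2 Hz, 10 Hz, 12 Hz, 18 Hz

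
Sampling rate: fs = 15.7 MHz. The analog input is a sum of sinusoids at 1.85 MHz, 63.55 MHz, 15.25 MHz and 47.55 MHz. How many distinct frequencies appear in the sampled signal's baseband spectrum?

3

fs/2 = 7.85 MHz.
1.85 MHz ≤ fs/2 = 7.85 MHz, passes unchanged.
63.55 MHz mod fs = 0.75 MHz.
0.75 MHz ≤ fs/2 = 7.85 MHz, appears at 0.75 MHz.
15.25 MHz > fs/2 = 7.85 MHz, folds to fs − 15.25 MHz = 0.45 MHz.
47.55 MHz mod fs = 0.45 MHz.
0.45 MHz ≤ fs/2 = 7.85 MHz, appears at 0.45 MHz.
Distinct values: {0.45 MHz, 0.75 MHz, 1.85 MHz} → 3.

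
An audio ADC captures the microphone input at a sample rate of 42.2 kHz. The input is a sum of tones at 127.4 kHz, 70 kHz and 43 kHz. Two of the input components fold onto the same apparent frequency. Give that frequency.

fs/2 = 21.1 kHz.
127.4 kHz mod fs = 0.8 kHz.
0.8 kHz ≤ fs/2 = 21.1 kHz, appears at 0.8 kHz.
70 kHz mod fs = 27.8 kHz.
27.8 kHz > fs/2 = 21.1 kHz, folds to fs − 27.8 kHz = 14.4 kHz.
43 kHz mod fs = 0.8 kHz.
0.8 kHz ≤ fs/2 = 21.1 kHz, appears at 0.8 kHz.
43 kHz and 127.4 kHz both map to 0.8 kHz.

0.8 kHz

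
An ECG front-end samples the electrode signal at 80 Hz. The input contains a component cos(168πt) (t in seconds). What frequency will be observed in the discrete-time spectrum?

ω = 168π rad/s → f = ω/(2π) = 84 Hz.
84 Hz mod fs = 4 Hz.
4 Hz ≤ fs/2 = 40 Hz, appears at 4 Hz.

4 Hz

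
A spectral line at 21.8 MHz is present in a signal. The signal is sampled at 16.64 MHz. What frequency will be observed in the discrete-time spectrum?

5.16 MHz

21.8 MHz mod fs = 5.16 MHz.
5.16 MHz ≤ fs/2 = 8.32 MHz, appears at 5.16 MHz.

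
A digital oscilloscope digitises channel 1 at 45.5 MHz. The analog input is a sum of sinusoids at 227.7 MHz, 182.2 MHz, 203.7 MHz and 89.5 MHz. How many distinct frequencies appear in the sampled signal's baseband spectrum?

fs/2 = 22.75 MHz.
227.7 MHz mod fs = 0.2 MHz.
0.2 MHz ≤ fs/2 = 22.75 MHz, appears at 0.2 MHz.
182.2 MHz mod fs = 0.2 MHz.
0.2 MHz ≤ fs/2 = 22.75 MHz, appears at 0.2 MHz.
203.7 MHz mod fs = 21.7 MHz.
21.7 MHz ≤ fs/2 = 22.75 MHz, appears at 21.7 MHz.
89.5 MHz mod fs = 44 MHz.
44 MHz > fs/2 = 22.75 MHz, folds to fs − 44 MHz = 1.5 MHz.
Distinct values: {0.2 MHz, 1.5 MHz, 21.7 MHz} → 3.

3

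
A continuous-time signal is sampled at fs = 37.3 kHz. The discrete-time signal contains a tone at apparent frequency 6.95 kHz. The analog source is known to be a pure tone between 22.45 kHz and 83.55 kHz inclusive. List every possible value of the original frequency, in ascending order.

30.35 kHz, 44.25 kHz, 67.65 kHz, 81.55 kHz

Frequencies that alias to 6.95 kHz are k·fs ± 6.95 kHz for integer k ≥ 0.
k=0: 6.95 kHz.
k=1: 30.35 kHz, 44.25 kHz.
k=2: 67.65 kHz, 81.55 kHz.
k=3: 104.95 kHz, 118.85 kHz.
Within [22.45 kHz, 83.55 kHz]: 30.35 kHz, 44.25 kHz, 67.65 kHz, 81.55 kHz.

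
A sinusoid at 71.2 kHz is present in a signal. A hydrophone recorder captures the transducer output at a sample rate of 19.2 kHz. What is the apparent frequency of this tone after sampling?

71.2 kHz mod fs = 13.6 kHz.
13.6 kHz > fs/2 = 9.6 kHz, folds to fs − 13.6 kHz = 5.6 kHz.

5.6 kHz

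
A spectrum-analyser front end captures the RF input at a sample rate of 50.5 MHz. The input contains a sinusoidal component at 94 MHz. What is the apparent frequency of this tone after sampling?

94 MHz mod fs = 43.5 MHz.
43.5 MHz > fs/2 = 25.25 MHz, folds to fs − 43.5 MHz = 7 MHz.

7 MHz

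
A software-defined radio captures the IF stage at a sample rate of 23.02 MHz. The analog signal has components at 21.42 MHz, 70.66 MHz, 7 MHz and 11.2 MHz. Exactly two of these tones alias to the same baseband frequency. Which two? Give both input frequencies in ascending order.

fs/2 = 11.51 MHz.
21.42 MHz > fs/2 = 11.51 MHz, folds to fs − 21.42 MHz = 1.6 MHz.
70.66 MHz mod fs = 1.6 MHz.
1.6 MHz ≤ fs/2 = 11.51 MHz, appears at 1.6 MHz.
7 MHz ≤ fs/2 = 11.51 MHz, passes unchanged.
11.2 MHz ≤ fs/2 = 11.51 MHz, passes unchanged.
21.42 MHz and 70.66 MHz both map to 1.6 MHz.

21.42 MHz, 70.66 MHz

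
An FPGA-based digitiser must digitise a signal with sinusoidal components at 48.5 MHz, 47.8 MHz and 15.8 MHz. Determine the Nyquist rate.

Highest-frequency component: 48.5 MHz.
Nyquist rate = 2 × 48.5 MHz = 97 MHz.

97 MHz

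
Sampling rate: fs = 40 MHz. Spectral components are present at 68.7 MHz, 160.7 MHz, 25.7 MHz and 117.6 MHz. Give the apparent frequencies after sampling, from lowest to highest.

0.7 MHz, 2.4 MHz, 11.3 MHz, 14.3 MHz

fs/2 = 20 MHz.
68.7 MHz mod fs = 28.7 MHz.
28.7 MHz > fs/2 = 20 MHz, folds to fs − 28.7 MHz = 11.3 MHz.
160.7 MHz mod fs = 0.7 MHz.
0.7 MHz ≤ fs/2 = 20 MHz, appears at 0.7 MHz.
25.7 MHz > fs/2 = 20 MHz, folds to fs − 25.7 MHz = 14.3 MHz.
117.6 MHz mod fs = 37.6 MHz.
37.6 MHz > fs/2 = 20 MHz, folds to fs − 37.6 MHz = 2.4 MHz.
Distinct values: {0.7 MHz, 2.4 MHz, 11.3 MHz, 14.3 MHz}.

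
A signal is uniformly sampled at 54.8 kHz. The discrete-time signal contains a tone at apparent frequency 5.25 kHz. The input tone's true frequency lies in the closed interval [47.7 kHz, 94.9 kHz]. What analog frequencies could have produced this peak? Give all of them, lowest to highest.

49.55 kHz, 60.05 kHz

Frequencies that alias to 5.25 kHz are k·fs ± 5.25 kHz for integer k ≥ 0.
k=0: 5.25 kHz.
k=1: 49.55 kHz, 60.05 kHz.
k=2: 104.35 kHz, 114.85 kHz.
Within [47.7 kHz, 94.9 kHz]: 49.55 kHz, 60.05 kHz.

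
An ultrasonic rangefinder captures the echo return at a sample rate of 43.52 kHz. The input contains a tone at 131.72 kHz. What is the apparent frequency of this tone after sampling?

1.16 kHz

131.72 kHz mod fs = 1.16 kHz.
1.16 kHz ≤ fs/2 = 21.76 kHz, appears at 1.16 kHz.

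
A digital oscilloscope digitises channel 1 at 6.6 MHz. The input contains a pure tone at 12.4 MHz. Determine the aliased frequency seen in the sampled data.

0.8 MHz

12.4 MHz mod fs = 5.8 MHz.
5.8 MHz > fs/2 = 3.3 MHz, folds to fs − 5.8 MHz = 0.8 MHz.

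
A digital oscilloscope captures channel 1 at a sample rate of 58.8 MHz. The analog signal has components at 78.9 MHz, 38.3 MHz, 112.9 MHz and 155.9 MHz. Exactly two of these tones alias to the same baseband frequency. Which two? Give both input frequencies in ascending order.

38.3 MHz, 155.9 MHz

fs/2 = 29.4 MHz.
78.9 MHz mod fs = 20.1 MHz.
20.1 MHz ≤ fs/2 = 29.4 MHz, appears at 20.1 MHz.
38.3 MHz > fs/2 = 29.4 MHz, folds to fs − 38.3 MHz = 20.5 MHz.
112.9 MHz mod fs = 54.1 MHz.
54.1 MHz > fs/2 = 29.4 MHz, folds to fs − 54.1 MHz = 4.7 MHz.
155.9 MHz mod fs = 38.3 MHz.
38.3 MHz > fs/2 = 29.4 MHz, folds to fs − 38.3 MHz = 20.5 MHz.
38.3 MHz and 155.9 MHz both map to 20.5 MHz.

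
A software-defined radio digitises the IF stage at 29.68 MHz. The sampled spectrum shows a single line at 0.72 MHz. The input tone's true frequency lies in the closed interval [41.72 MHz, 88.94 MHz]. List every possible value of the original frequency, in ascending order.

58.64 MHz, 60.08 MHz, 88.32 MHz

Frequencies that alias to 0.72 MHz are k·fs ± 0.72 MHz for integer k ≥ 0.
k=0: 0.72 MHz.
k=1: 28.96 MHz, 30.4 MHz.
k=2: 58.64 MHz, 60.08 MHz.
k=3: 88.32 MHz, 89.76 MHz.
k=4: 118 MHz, 119.44 MHz.
Within [41.72 MHz, 88.94 MHz]: 58.64 MHz, 60.08 MHz, 88.32 MHz.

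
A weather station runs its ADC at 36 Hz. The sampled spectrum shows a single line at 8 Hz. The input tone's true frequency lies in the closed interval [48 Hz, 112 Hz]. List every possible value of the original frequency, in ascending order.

Frequencies that alias to 8 Hz are k·fs ± 8 Hz for integer k ≥ 0.
k=0: 8 Hz.
k=1: 28 Hz, 44 Hz.
k=2: 64 Hz, 80 Hz.
k=3: 100 Hz, 116 Hz.
k=4: 136 Hz, 152 Hz.
Within [48 Hz, 112 Hz]: 64 Hz, 80 Hz, 100 Hz.

64 Hz, 80 Hz, 100 Hz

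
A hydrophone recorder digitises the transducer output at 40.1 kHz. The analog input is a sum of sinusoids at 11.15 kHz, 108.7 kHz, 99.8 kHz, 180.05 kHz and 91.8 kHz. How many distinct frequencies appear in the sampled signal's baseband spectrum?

fs/2 = 20.05 kHz.
11.15 kHz ≤ fs/2 = 20.05 kHz, passes unchanged.
108.7 kHz mod fs = 28.5 kHz.
28.5 kHz > fs/2 = 20.05 kHz, folds to fs − 28.5 kHz = 11.6 kHz.
99.8 kHz mod fs = 19.6 kHz.
19.6 kHz ≤ fs/2 = 20.05 kHz, appears at 19.6 kHz.
180.05 kHz mod fs = 19.65 kHz.
19.65 kHz ≤ fs/2 = 20.05 kHz, appears at 19.65 kHz.
91.8 kHz mod fs = 11.6 kHz.
11.6 kHz ≤ fs/2 = 20.05 kHz, appears at 11.6 kHz.
Distinct values: {11.15 kHz, 11.6 kHz, 19.6 kHz, 19.65 kHz} → 4.

4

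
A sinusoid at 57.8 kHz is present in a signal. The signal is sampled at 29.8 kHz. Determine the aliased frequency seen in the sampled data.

1.8 kHz

57.8 kHz mod fs = 28 kHz.
28 kHz > fs/2 = 14.9 kHz, folds to fs − 28 kHz = 1.8 kHz.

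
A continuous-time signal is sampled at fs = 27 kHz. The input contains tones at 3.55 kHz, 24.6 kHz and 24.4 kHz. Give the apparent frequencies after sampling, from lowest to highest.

fs/2 = 13.5 kHz.
3.55 kHz ≤ fs/2 = 13.5 kHz, passes unchanged.
24.6 kHz > fs/2 = 13.5 kHz, folds to fs − 24.6 kHz = 2.4 kHz.
24.4 kHz > fs/2 = 13.5 kHz, folds to fs − 24.4 kHz = 2.6 kHz.
Distinct values: {2.4 kHz, 2.6 kHz, 3.55 kHz}.

2.4 kHz, 2.6 kHz, 3.55 kHz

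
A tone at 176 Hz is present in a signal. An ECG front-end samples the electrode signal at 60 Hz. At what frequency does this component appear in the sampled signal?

4 Hz

176 Hz mod fs = 56 Hz.
56 Hz > fs/2 = 30 Hz, folds to fs − 56 Hz = 4 Hz.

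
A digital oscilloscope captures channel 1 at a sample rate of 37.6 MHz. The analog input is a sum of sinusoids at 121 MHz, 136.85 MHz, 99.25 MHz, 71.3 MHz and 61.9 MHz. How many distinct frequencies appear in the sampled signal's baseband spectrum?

fs/2 = 18.8 MHz.
121 MHz mod fs = 8.2 MHz.
8.2 MHz ≤ fs/2 = 18.8 MHz, appears at 8.2 MHz.
136.85 MHz mod fs = 24.05 MHz.
24.05 MHz > fs/2 = 18.8 MHz, folds to fs − 24.05 MHz = 13.55 MHz.
99.25 MHz mod fs = 24.05 MHz.
24.05 MHz > fs/2 = 18.8 MHz, folds to fs − 24.05 MHz = 13.55 MHz.
71.3 MHz mod fs = 33.7 MHz.
33.7 MHz > fs/2 = 18.8 MHz, folds to fs − 33.7 MHz = 3.9 MHz.
61.9 MHz mod fs = 24.3 MHz.
24.3 MHz > fs/2 = 18.8 MHz, folds to fs − 24.3 MHz = 13.3 MHz.
Distinct values: {3.9 MHz, 8.2 MHz, 13.3 MHz, 13.55 MHz} → 4.

4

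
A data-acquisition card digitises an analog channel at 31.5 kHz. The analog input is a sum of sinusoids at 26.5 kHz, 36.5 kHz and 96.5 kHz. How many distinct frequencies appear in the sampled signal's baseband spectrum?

fs/2 = 15.75 kHz.
26.5 kHz > fs/2 = 15.75 kHz, folds to fs − 26.5 kHz = 5 kHz.
36.5 kHz mod fs = 5 kHz.
5 kHz ≤ fs/2 = 15.75 kHz, appears at 5 kHz.
96.5 kHz mod fs = 2 kHz.
2 kHz ≤ fs/2 = 15.75 kHz, appears at 2 kHz.
Distinct values: {2 kHz, 5 kHz} → 2.

2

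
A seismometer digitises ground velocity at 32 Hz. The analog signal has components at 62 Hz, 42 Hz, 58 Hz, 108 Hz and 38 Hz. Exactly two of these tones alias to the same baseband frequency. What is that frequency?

6 Hz

fs/2 = 16 Hz.
62 Hz mod fs = 30 Hz.
30 Hz > fs/2 = 16 Hz, folds to fs − 30 Hz = 2 Hz.
42 Hz mod fs = 10 Hz.
10 Hz ≤ fs/2 = 16 Hz, appears at 10 Hz.
58 Hz mod fs = 26 Hz.
26 Hz > fs/2 = 16 Hz, folds to fs − 26 Hz = 6 Hz.
108 Hz mod fs = 12 Hz.
12 Hz ≤ fs/2 = 16 Hz, appears at 12 Hz.
38 Hz mod fs = 6 Hz.
6 Hz ≤ fs/2 = 16 Hz, appears at 6 Hz.
38 Hz and 58 Hz both map to 6 Hz.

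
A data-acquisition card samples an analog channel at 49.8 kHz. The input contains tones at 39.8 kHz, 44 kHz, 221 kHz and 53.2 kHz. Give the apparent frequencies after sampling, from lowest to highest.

3.4 kHz, 5.8 kHz, 10 kHz, 21.8 kHz

fs/2 = 24.9 kHz.
39.8 kHz > fs/2 = 24.9 kHz, folds to fs − 39.8 kHz = 10 kHz.
44 kHz > fs/2 = 24.9 kHz, folds to fs − 44 kHz = 5.8 kHz.
221 kHz mod fs = 21.8 kHz.
21.8 kHz ≤ fs/2 = 24.9 kHz, appears at 21.8 kHz.
53.2 kHz mod fs = 3.4 kHz.
3.4 kHz ≤ fs/2 = 24.9 kHz, appears at 3.4 kHz.
Distinct values: {3.4 kHz, 5.8 kHz, 10 kHz, 21.8 kHz}.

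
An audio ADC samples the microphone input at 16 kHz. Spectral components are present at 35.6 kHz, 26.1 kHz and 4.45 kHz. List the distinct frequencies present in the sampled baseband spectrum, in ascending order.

3.6 kHz, 4.45 kHz, 5.9 kHz

fs/2 = 8 kHz.
35.6 kHz mod fs = 3.6 kHz.
3.6 kHz ≤ fs/2 = 8 kHz, appears at 3.6 kHz.
26.1 kHz mod fs = 10.1 kHz.
10.1 kHz > fs/2 = 8 kHz, folds to fs − 10.1 kHz = 5.9 kHz.
4.45 kHz ≤ fs/2 = 8 kHz, passes unchanged.
Distinct values: {3.6 kHz, 4.45 kHz, 5.9 kHz}.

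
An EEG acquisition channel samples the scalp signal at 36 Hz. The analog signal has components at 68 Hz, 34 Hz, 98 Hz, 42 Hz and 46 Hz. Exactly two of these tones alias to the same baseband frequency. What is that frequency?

10 Hz

fs/2 = 18 Hz.
68 Hz mod fs = 32 Hz.
32 Hz > fs/2 = 18 Hz, folds to fs − 32 Hz = 4 Hz.
34 Hz > fs/2 = 18 Hz, folds to fs − 34 Hz = 2 Hz.
98 Hz mod fs = 26 Hz.
26 Hz > fs/2 = 18 Hz, folds to fs − 26 Hz = 10 Hz.
42 Hz mod fs = 6 Hz.
6 Hz ≤ fs/2 = 18 Hz, appears at 6 Hz.
46 Hz mod fs = 10 Hz.
10 Hz ≤ fs/2 = 18 Hz, appears at 10 Hz.
46 Hz and 98 Hz both map to 10 Hz.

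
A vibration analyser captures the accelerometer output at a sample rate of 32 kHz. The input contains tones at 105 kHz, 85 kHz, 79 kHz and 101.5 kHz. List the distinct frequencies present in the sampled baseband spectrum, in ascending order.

fs/2 = 16 kHz.
105 kHz mod fs = 9 kHz.
9 kHz ≤ fs/2 = 16 kHz, appears at 9 kHz.
85 kHz mod fs = 21 kHz.
21 kHz > fs/2 = 16 kHz, folds to fs − 21 kHz = 11 kHz.
79 kHz mod fs = 15 kHz.
15 kHz ≤ fs/2 = 16 kHz, appears at 15 kHz.
101.5 kHz mod fs = 5.5 kHz.
5.5 kHz ≤ fs/2 = 16 kHz, appears at 5.5 kHz.
Distinct values: {5.5 kHz, 9 kHz, 11 kHz, 15 kHz}.

5.5 kHz, 9 kHz, 11 kHz, 15 kHz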